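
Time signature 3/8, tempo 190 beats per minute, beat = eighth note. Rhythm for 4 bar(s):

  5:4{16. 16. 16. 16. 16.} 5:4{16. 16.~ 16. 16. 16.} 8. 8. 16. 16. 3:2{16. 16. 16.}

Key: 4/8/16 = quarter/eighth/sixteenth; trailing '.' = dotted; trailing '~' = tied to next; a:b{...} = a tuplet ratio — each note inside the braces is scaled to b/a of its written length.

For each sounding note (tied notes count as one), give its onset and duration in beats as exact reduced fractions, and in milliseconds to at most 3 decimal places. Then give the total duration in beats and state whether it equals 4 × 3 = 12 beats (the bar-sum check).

1) 0.0ms=0b +189.474ms=3/5b
2) 189.474ms=3/5b +189.474ms=3/5b
3) 378.947ms=6/5b +189.474ms=3/5b
4) 568.421ms=9/5b +189.474ms=3/5b
5) 757.895ms=12/5b +189.474ms=3/5b
6) 947.368ms=3b +189.474ms=3/5b
7) 1136.842ms=18/5b +378.947ms=6/5b
8) 1515.789ms=24/5b +189.474ms=3/5b
9) 1705.263ms=27/5b +189.474ms=3/5b
10) 1894.737ms=6b +473.684ms=3/2b
11) 2368.421ms=15/2b +473.684ms=3/2b
12) 2842.105ms=9b +236.842ms=3/4b
13) 3078.947ms=39/4b +236.842ms=3/4b
14) 3315.789ms=21/2b +157.895ms=1/2b
15) 3473.684ms=11b +157.895ms=1/2b
16) 3631.579ms=23/2b +157.895ms=1/2b
Σ=12b of 12 (190bpm 3/8) — PASS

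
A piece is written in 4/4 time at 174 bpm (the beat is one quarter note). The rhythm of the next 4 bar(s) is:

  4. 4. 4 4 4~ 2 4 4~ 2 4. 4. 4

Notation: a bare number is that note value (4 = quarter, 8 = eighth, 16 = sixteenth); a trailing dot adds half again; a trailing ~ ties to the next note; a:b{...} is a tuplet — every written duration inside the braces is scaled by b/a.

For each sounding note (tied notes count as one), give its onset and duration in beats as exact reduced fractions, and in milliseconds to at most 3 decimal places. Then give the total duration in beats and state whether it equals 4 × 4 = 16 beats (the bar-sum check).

1) 0.0ms=0b +517.241ms=3/2b
2) 517.241ms=3/2b +517.241ms=3/2b
3) 1034.483ms=3b +344.828ms=1b
4) 1379.31ms=4b +344.828ms=1b
5) 1724.138ms=5b +1034.483ms=3b
6) 2758.621ms=8b +344.828ms=1b
7) 3103.448ms=9b +1034.483ms=3b
8) 4137.931ms=12b +517.241ms=3/2b
9) 4655.172ms=27/2b +517.241ms=3/2b
10) 5172.414ms=15b +344.828ms=1b
Σ=16b of 16 (174bpm 4/4) — PASS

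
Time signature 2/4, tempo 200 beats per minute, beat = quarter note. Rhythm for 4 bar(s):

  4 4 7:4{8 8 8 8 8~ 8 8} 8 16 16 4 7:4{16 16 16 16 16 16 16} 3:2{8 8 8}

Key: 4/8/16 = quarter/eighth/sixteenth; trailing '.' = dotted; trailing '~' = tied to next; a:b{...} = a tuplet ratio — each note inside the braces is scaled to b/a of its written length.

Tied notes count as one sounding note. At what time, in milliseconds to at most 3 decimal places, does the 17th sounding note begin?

note 17 onset = 46/7b = 1971.429ms

1. 0.0ms @ 0 + 300.0ms (1)
2. 300.0ms @ 1 + 300.0ms (1)
3. 600.0ms @ 2 + 85.714ms (2/7)
4. 685.714ms @ 16/7 + 85.714ms (2/7)
5. 771.429ms @ 18/7 + 85.714ms (2/7)
6. 857.143ms @ 20/7 + 85.714ms (2/7)
7. 942.857ms @ 22/7 + 171.429ms (4/7)
8. 1114.286ms @ 26/7 + 85.714ms (2/7)
9. 1200.0ms @ 4 + 150.0ms (1/2)
10. 1350.0ms @ 9/2 + 75.0ms (1/4)
11. 1425.0ms @ 19/4 + 75.0ms (1/4)
12. 1500.0ms @ 5 + 300.0ms (1)
13. 1800.0ms @ 6 + 42.857ms (1/7)
14. 1842.857ms @ 43/7 + 42.857ms (1/7)
15. 1885.714ms @ 44/7 + 42.857ms (1/7)
16. 1928.571ms @ 45/7 + 42.857ms (1/7)
17. 1971.429ms @ 46/7 + 42.857ms (1/7)
18. 2014.286ms @ 47/7 + 42.857ms (1/7)
19. 2057.143ms @ 48/7 + 42.857ms (1/7)
20. 2100.0ms @ 7 + 100.0ms (1/3)
21. 2200.0ms @ 22/3 + 100.0ms (1/3)
22. 2300.0ms @ 23/3 + 100.0ms (1/3)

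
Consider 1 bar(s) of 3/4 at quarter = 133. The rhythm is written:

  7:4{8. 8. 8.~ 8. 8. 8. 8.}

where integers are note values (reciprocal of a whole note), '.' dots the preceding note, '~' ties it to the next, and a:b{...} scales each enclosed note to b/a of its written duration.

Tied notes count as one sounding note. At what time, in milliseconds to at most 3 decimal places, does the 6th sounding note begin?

1. 0.0ms @ 0 + 193.34ms (3/7)
2. 193.34ms @ 3/7 + 193.34ms (3/7)
3. 386.681ms @ 6/7 + 386.681ms (6/7)
4. 773.362ms @ 12/7 + 193.34ms (3/7)
5. 966.702ms @ 15/7 + 193.34ms (3/7)
6. 1160.043ms @ 18/7 + 193.34ms (3/7)

note 6 onset = 18/7b = 1160.043ms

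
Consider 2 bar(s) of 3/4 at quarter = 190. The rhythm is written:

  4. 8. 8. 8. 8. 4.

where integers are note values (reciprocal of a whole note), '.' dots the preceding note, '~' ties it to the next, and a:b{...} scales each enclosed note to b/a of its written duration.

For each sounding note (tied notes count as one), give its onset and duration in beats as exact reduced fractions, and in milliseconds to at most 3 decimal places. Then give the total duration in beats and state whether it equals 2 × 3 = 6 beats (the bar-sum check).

1) 0.0ms=0b +473.684ms=3/2b
2) 473.684ms=3/2b +236.842ms=3/4b
3) 710.526ms=9/4b +236.842ms=3/4b
4) 947.368ms=3b +236.842ms=3/4b
5) 1184.211ms=15/4b +236.842ms=3/4b
6) 1421.053ms=9/2b +473.684ms=3/2b
Σ=6b of 6 (190bpm 3/4) — PASS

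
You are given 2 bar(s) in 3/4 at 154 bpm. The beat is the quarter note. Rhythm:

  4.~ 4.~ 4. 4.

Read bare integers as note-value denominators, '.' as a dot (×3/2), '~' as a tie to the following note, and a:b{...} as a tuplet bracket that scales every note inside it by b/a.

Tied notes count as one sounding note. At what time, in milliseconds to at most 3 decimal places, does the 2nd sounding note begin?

1. 0.0ms @ 0 + 1753.247ms (9/2)
2. 1753.247ms @ 9/2 + 584.416ms (3/2)

note 2 onset = 9/2b = 1753.247ms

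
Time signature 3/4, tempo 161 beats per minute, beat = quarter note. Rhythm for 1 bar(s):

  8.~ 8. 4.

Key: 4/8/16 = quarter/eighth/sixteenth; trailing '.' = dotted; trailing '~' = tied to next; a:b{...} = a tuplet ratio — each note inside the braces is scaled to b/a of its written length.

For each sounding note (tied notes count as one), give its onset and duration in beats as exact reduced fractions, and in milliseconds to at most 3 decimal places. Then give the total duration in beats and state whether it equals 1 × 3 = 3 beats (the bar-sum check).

1) 0.0ms=0b +559.006ms=3/2b
2) 559.006ms=3/2b +559.006ms=3/2b
Σ=3b of 3 (161bpm 3/4) — PASS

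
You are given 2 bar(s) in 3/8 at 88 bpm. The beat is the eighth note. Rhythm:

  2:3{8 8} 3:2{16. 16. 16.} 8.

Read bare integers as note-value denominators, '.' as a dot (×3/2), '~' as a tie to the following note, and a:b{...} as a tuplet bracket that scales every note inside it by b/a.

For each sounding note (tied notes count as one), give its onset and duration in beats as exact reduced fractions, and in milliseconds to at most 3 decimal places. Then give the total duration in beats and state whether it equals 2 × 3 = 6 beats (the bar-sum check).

1) 0.0ms=0b +1022.727ms=3/2b
2) 1022.727ms=3/2b +1022.727ms=3/2b
3) 2045.455ms=3b +340.909ms=1/2b
4) 2386.364ms=7/2b +340.909ms=1/2b
5) 2727.273ms=4b +340.909ms=1/2b
6) 3068.182ms=9/2b +1022.727ms=3/2b
Σ=6b of 6 (88bpm 3/8) — PASS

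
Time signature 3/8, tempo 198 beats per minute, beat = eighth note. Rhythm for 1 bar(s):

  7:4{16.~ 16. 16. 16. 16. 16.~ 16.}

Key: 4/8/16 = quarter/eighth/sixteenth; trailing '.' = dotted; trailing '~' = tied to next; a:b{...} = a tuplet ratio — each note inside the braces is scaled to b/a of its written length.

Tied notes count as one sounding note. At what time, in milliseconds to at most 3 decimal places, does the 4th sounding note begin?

note 4 onset = 12/7b = 519.481ms

1. 0.0ms @ 0 + 259.74ms (6/7)
2. 259.74ms @ 6/7 + 129.87ms (3/7)
3. 389.61ms @ 9/7 + 129.87ms (3/7)
4. 519.481ms @ 12/7 + 129.87ms (3/7)
5. 649.351ms @ 15/7 + 259.74ms (6/7)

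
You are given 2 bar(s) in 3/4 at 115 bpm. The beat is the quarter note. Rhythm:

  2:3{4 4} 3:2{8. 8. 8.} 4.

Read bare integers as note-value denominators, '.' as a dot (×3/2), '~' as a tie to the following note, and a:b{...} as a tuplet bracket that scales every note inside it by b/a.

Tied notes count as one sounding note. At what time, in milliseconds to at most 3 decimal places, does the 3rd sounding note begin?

1. 0.0ms @ 0 + 782.609ms (3/2)
2. 782.609ms @ 3/2 + 782.609ms (3/2)
3. 1565.217ms @ 3 + 260.87ms (1/2)
4. 1826.087ms @ 7/2 + 260.87ms (1/2)
5. 2086.957ms @ 4 + 260.87ms (1/2)
6. 2347.826ms @ 9/2 + 782.609ms (3/2)

note 3 onset = 3b = 1565.217ms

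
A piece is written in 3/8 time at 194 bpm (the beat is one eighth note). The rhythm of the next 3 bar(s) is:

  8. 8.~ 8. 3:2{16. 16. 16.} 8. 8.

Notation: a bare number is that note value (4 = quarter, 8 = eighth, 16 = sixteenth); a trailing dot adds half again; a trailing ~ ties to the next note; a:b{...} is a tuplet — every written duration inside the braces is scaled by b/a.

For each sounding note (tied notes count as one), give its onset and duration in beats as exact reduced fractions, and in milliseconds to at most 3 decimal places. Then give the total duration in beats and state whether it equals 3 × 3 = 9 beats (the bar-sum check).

1) 0.0ms=0b +463.918ms=3/2b
2) 463.918ms=3/2b +927.835ms=3b
3) 1391.753ms=9/2b +154.639ms=1/2b
4) 1546.392ms=5b +154.639ms=1/2b
5) 1701.031ms=11/2b +154.639ms=1/2b
6) 1855.67ms=6b +463.918ms=3/2b
7) 2319.588ms=15/2b +463.918ms=3/2b
Σ=9b of 9 (194bpm 3/8) — PASS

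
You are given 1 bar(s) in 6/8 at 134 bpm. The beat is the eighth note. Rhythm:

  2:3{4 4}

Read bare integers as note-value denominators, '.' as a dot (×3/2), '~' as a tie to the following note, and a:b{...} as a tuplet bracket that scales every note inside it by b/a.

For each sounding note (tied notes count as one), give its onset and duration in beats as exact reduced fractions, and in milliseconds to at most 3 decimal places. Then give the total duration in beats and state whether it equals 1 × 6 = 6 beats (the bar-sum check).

1) 0.0ms=0b +1343.284ms=3b
2) 1343.284ms=3b +1343.284ms=3b
Σ=6b of 6 (134bpm 6/8) — PASS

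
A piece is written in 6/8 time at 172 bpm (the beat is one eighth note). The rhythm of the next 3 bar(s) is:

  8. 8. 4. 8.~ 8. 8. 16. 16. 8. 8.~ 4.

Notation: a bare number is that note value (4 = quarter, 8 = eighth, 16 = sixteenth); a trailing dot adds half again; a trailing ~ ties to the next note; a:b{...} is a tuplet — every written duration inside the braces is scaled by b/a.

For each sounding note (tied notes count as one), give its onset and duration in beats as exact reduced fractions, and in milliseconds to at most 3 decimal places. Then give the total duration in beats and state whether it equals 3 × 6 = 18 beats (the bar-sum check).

1) 0.0ms=0b +523.256ms=3/2b
2) 523.256ms=3/2b +523.256ms=3/2b
3) 1046.512ms=3b +1046.512ms=3b
4) 2093.023ms=6b +1046.512ms=3b
5) 3139.535ms=9b +523.256ms=3/2b
6) 3662.791ms=21/2b +261.628ms=3/4b
7) 3924.419ms=45/4b +261.628ms=3/4b
8) 4186.047ms=12b +523.256ms=3/2b
9) 4709.302ms=27/2b +1569.767ms=9/2b
Σ=18b of 18 (172bpm 6/8) — PASS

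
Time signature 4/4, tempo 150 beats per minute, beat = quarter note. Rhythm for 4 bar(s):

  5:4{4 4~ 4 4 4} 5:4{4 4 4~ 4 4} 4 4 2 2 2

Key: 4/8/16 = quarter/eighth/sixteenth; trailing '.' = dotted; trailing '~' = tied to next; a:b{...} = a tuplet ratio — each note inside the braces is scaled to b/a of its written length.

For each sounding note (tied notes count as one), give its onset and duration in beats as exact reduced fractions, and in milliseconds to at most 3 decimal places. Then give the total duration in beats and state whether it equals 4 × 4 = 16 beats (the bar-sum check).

1) 0.0ms=0b +320.0ms=4/5b
2) 320.0ms=4/5b +640.0ms=8/5b
3) 960.0ms=12/5b +320.0ms=4/5b
4) 1280.0ms=16/5b +320.0ms=4/5b
5) 1600.0ms=4b +320.0ms=4/5b
6) 1920.0ms=24/5b +320.0ms=4/5b
7) 2240.0ms=28/5b +640.0ms=8/5b
8) 2880.0ms=36/5b +320.0ms=4/5b
9) 3200.0ms=8b +400.0ms=1b
10) 3600.0ms=9b +400.0ms=1b
11) 4000.0ms=10b +800.0ms=2b
12) 4800.0ms=12b +800.0ms=2b
13) 5600.0ms=14b +800.0ms=2b
Σ=16b of 16 (150bpm 4/4) — PASS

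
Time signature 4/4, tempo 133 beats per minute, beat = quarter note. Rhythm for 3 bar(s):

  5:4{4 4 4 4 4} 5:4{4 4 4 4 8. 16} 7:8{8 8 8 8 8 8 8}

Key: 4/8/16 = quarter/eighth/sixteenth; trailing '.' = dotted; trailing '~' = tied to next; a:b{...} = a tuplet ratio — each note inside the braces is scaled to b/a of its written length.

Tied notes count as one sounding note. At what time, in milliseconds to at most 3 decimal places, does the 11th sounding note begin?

note 11 onset = 39/5b = 3518.797ms

1. 0.0ms @ 0 + 360.902ms (4/5)
2. 360.902ms @ 4/5 + 360.902ms (4/5)
3. 721.805ms @ 8/5 + 360.902ms (4/5)
4. 1082.707ms @ 12/5 + 360.902ms (4/5)
5. 1443.609ms @ 16/5 + 360.902ms (4/5)
6. 1804.511ms @ 4 + 360.902ms (4/5)
7. 2165.414ms @ 24/5 + 360.902ms (4/5)
8. 2526.316ms @ 28/5 + 360.902ms (4/5)
9. 2887.218ms @ 32/5 + 360.902ms (4/5)
10. 3248.12ms @ 36/5 + 270.677ms (3/5)
11. 3518.797ms @ 39/5 + 90.226ms (1/5)
12. 3609.023ms @ 8 + 257.787ms (4/7)
13. 3866.81ms @ 60/7 + 257.787ms (4/7)
14. 4124.597ms @ 64/7 + 257.787ms (4/7)
15. 4382.385ms @ 68/7 + 257.787ms (4/7)
16. 4640.172ms @ 72/7 + 257.787ms (4/7)
17. 4897.959ms @ 76/7 + 257.787ms (4/7)
18. 5155.747ms @ 80/7 + 257.787ms (4/7)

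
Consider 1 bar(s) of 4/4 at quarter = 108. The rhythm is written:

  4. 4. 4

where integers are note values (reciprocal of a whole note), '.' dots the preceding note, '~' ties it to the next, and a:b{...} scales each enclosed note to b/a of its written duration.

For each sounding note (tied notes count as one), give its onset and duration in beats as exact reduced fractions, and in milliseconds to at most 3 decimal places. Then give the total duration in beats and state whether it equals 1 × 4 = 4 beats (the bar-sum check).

1) 0.0ms=0b +833.333ms=3/2b
2) 833.333ms=3/2b +833.333ms=3/2b
3) 1666.667ms=3b +555.556ms=1b
Σ=4b of 4 (108bpm 4/4) — PASS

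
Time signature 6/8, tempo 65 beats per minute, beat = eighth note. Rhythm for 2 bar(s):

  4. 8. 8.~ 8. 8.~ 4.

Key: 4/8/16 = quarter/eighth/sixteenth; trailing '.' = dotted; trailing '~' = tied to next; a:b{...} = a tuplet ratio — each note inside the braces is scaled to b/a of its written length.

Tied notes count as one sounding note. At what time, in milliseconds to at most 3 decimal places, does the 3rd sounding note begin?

1. 0.0ms @ 0 + 2769.231ms (3)
2. 2769.231ms @ 3 + 1384.615ms (3/2)
3. 4153.846ms @ 9/2 + 2769.231ms (3)
4. 6923.077ms @ 15/2 + 4153.846ms (9/2)

note 3 onset = 9/2b = 4153.846ms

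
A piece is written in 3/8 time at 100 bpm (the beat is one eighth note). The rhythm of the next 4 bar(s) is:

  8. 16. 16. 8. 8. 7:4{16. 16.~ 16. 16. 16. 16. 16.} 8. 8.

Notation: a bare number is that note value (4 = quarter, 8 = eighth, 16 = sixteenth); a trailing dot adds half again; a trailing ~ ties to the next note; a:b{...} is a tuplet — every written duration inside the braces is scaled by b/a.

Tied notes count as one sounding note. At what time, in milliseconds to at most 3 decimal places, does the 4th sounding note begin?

1. 0.0ms @ 0 + 900.0ms (3/2)
2. 900.0ms @ 3/2 + 450.0ms (3/4)
3. 1350.0ms @ 9/4 + 450.0ms (3/4)
4. 1800.0ms @ 3 + 900.0ms (3/2)
5. 2700.0ms @ 9/2 + 900.0ms (3/2)
6. 3600.0ms @ 6 + 257.143ms (3/7)
7. 3857.143ms @ 45/7 + 514.286ms (6/7)
8. 4371.429ms @ 51/7 + 257.143ms (3/7)
9. 4628.571ms @ 54/7 + 257.143ms (3/7)
10. 4885.714ms @ 57/7 + 257.143ms (3/7)
11. 5142.857ms @ 60/7 + 257.143ms (3/7)
12. 5400.0ms @ 9 + 900.0ms (3/2)
13. 6300.0ms @ 21/2 + 900.0ms (3/2)

note 4 onset = 3b = 1800.0ms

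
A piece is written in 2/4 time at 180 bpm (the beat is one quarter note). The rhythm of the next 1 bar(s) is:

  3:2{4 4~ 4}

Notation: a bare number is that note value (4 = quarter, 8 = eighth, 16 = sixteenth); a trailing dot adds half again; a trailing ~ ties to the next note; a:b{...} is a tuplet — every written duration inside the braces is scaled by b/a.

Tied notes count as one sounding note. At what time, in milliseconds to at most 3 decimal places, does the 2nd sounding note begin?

note 2 onset = 2/3b = 222.222ms

1. 0.0ms @ 0 + 222.222ms (2/3)
2. 222.222ms @ 2/3 + 444.444ms (4/3)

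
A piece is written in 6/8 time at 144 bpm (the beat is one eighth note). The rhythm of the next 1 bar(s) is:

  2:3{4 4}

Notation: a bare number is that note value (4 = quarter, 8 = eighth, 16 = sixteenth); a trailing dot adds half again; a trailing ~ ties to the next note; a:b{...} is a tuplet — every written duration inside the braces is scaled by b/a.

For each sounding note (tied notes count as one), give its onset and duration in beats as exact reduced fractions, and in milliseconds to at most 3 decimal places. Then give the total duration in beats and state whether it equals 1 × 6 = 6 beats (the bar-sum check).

1) 0.0ms=0b +1250.0ms=3b
2) 1250.0ms=3b +1250.0ms=3b
Σ=6b of 6 (144bpm 6/8) — PASS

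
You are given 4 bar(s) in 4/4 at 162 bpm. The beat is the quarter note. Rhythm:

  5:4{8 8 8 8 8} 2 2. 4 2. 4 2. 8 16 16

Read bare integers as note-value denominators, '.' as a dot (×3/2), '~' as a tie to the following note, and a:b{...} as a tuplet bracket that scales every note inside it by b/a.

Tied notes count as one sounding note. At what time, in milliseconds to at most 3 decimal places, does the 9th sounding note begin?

note 9 onset = 8b = 2962.963ms

1. 0.0ms @ 0 + 148.148ms (2/5)
2. 148.148ms @ 2/5 + 148.148ms (2/5)
3. 296.296ms @ 4/5 + 148.148ms (2/5)
4. 444.444ms @ 6/5 + 148.148ms (2/5)
5. 592.593ms @ 8/5 + 148.148ms (2/5)
6. 740.741ms @ 2 + 740.741ms (2)
7. 1481.481ms @ 4 + 1111.111ms (3)
8. 2592.593ms @ 7 + 370.37ms (1)
9. 2962.963ms @ 8 + 1111.111ms (3)
10. 4074.074ms @ 11 + 370.37ms (1)
11. 4444.444ms @ 12 + 1111.111ms (3)
12. 5555.556ms @ 15 + 185.185ms (1/2)
13. 5740.741ms @ 31/2 + 92.593ms (1/4)
14. 5833.333ms @ 63/4 + 92.593ms (1/4)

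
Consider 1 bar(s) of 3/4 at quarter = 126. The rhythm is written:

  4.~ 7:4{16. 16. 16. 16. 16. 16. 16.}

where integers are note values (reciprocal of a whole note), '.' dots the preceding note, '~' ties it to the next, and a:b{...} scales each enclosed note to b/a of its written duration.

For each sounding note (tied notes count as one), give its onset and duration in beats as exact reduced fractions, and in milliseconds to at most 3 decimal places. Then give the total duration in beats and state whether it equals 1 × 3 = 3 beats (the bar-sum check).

1) 0.0ms=0b +816.327ms=12/7b
2) 816.327ms=12/7b +102.041ms=3/14b
3) 918.367ms=27/14b +102.041ms=3/14b
4) 1020.408ms=15/7b +102.041ms=3/14b
5) 1122.449ms=33/14b +102.041ms=3/14b
6) 1224.49ms=18/7b +102.041ms=3/14b
7) 1326.531ms=39/14b +102.041ms=3/14b
Σ=3b of 3 (126bpm 3/4) — PASS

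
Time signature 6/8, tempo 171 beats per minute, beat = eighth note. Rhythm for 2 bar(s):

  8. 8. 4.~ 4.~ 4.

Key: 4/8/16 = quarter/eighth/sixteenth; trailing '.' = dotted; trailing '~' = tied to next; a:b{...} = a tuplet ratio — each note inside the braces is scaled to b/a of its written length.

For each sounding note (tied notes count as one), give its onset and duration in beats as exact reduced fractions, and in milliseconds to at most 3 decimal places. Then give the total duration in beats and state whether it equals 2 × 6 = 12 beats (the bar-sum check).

1) 0.0ms=0b +526.316ms=3/2b
2) 526.316ms=3/2b +526.316ms=3/2b
3) 1052.632ms=3b +3157.895ms=9b
Σ=12b of 12 (171bpm 6/8) — PASS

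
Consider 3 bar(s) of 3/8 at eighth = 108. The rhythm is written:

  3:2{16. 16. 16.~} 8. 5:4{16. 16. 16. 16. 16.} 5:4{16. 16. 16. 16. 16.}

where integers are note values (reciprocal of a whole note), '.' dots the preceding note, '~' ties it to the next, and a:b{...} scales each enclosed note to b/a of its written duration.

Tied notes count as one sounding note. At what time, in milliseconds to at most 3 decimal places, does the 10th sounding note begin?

1. 0.0ms @ 0 + 277.778ms (1/2)
2. 277.778ms @ 1/2 + 277.778ms (1/2)
3. 555.556ms @ 1 + 1111.111ms (2)
4. 1666.667ms @ 3 + 333.333ms (3/5)
5. 2000.0ms @ 18/5 + 333.333ms (3/5)
6. 2333.333ms @ 21/5 + 333.333ms (3/5)
7. 2666.667ms @ 24/5 + 333.333ms (3/5)
8. 3000.0ms @ 27/5 + 333.333ms (3/5)
9. 3333.333ms @ 6 + 333.333ms (3/5)
10. 3666.667ms @ 33/5 + 333.333ms (3/5)
11. 4000.0ms @ 36/5 + 333.333ms (3/5)
12. 4333.333ms @ 39/5 + 333.333ms (3/5)
13. 4666.667ms @ 42/5 + 333.333ms (3/5)

note 10 onset = 33/5b = 3666.667ms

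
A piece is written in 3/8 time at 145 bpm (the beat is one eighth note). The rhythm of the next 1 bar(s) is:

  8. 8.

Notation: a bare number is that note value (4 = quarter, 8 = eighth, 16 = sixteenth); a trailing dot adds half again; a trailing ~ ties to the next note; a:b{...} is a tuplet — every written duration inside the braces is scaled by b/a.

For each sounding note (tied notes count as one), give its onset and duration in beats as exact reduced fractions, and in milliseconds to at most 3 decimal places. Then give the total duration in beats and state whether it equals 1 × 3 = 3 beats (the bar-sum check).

1) 0.0ms=0b +620.69ms=3/2b
2) 620.69ms=3/2b +620.69ms=3/2b
Σ=3b of 3 (145bpm 3/8) — PASS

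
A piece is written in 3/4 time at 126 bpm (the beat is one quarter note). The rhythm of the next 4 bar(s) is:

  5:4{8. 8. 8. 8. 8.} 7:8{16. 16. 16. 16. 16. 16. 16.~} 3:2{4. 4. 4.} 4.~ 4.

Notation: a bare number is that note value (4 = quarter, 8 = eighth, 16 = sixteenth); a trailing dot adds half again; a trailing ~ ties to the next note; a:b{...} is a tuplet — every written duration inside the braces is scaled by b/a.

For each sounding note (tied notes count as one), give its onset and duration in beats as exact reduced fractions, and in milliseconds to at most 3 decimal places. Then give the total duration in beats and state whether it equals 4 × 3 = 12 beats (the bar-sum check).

1) 0.0ms=0b +285.714ms=3/5b
2) 285.714ms=3/5b +285.714ms=3/5b
3) 571.429ms=6/5b +285.714ms=3/5b
4) 857.143ms=9/5b +285.714ms=3/5b
5) 1142.857ms=12/5b +285.714ms=3/5b
6) 1428.571ms=3b +204.082ms=3/7b
7) 1632.653ms=24/7b +204.082ms=3/7b
8) 1836.735ms=27/7b +204.082ms=3/7b
9) 2040.816ms=30/7b +204.082ms=3/7b
10) 2244.898ms=33/7b +204.082ms=3/7b
11) 2448.98ms=36/7b +204.082ms=3/7b
12) 2653.061ms=39/7b +680.272ms=10/7b
13) 3333.333ms=7b +476.19ms=1b
14) 3809.524ms=8b +476.19ms=1b
15) 4285.714ms=9b +1428.571ms=3b
Σ=12b of 12 (126bpm 3/4) — PASS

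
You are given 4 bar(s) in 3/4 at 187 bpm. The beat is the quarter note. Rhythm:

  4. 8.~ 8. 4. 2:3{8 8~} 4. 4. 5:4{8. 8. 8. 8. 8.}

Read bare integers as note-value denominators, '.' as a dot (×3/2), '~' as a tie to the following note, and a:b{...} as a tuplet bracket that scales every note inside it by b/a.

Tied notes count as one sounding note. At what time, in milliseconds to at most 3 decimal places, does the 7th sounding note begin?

1. 0.0ms @ 0 + 481.283ms (3/2)
2. 481.283ms @ 3/2 + 481.283ms (3/2)
3. 962.567ms @ 3 + 481.283ms (3/2)
4. 1443.85ms @ 9/2 + 240.642ms (3/4)
5. 1684.492ms @ 21/4 + 721.925ms (9/4)
6. 2406.417ms @ 15/2 + 481.283ms (3/2)
7. 2887.701ms @ 9 + 192.513ms (3/5)
8. 3080.214ms @ 48/5 + 192.513ms (3/5)
9. 3272.727ms @ 51/5 + 192.513ms (3/5)
10. 3465.241ms @ 54/5 + 192.513ms (3/5)
11. 3657.754ms @ 57/5 + 192.513ms (3/5)

note 7 onset = 9b = 2887.701ms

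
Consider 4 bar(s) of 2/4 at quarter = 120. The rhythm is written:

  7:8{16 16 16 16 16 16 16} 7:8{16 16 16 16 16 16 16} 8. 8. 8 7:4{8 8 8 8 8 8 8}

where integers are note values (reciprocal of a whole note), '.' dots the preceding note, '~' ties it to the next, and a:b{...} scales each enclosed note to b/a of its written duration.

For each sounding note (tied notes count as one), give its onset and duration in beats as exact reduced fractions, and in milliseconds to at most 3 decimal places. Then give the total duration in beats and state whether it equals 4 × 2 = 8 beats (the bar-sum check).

1) 0.0ms=0b +142.857ms=2/7b
2) 142.857ms=2/7b +142.857ms=2/7b
3) 285.714ms=4/7b +142.857ms=2/7b
4) 428.571ms=6/7b +142.857ms=2/7b
5) 571.429ms=8/7b +142.857ms=2/7b
6) 714.286ms=10/7b +142.857ms=2/7b
7) 857.143ms=12/7b +142.857ms=2/7b
8) 1000.0ms=2b +142.857ms=2/7b
9) 1142.857ms=16/7b +142.857ms=2/7b
10) 1285.714ms=18/7b +142.857ms=2/7b
11) 1428.571ms=20/7b +142.857ms=2/7b
12) 1571.429ms=22/7b +142.857ms=2/7b
13) 1714.286ms=24/7b +142.857ms=2/7b
14) 1857.143ms=26/7b +142.857ms=2/7b
15) 2000.0ms=4b +375.0ms=3/4b
16) 2375.0ms=19/4b +375.0ms=3/4b
17) 2750.0ms=11/2b +250.0ms=1/2b
18) 3000.0ms=6b +142.857ms=2/7b
19) 3142.857ms=44/7b +142.857ms=2/7b
20) 3285.714ms=46/7b +142.857ms=2/7b
21) 3428.571ms=48/7b +142.857ms=2/7b
22) 3571.429ms=50/7b +142.857ms=2/7b
23) 3714.286ms=52/7b +142.857ms=2/7b
24) 3857.143ms=54/7b +142.857ms=2/7b
Σ=8b of 8 (120bpm 2/4) — PASS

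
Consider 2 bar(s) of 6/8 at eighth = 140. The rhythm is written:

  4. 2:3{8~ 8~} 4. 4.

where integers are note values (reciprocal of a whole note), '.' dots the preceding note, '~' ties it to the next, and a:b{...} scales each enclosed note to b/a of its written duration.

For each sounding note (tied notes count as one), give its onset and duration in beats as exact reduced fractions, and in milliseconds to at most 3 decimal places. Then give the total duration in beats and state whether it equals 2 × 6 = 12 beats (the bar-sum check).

1) 0.0ms=0b +1285.714ms=3b
2) 1285.714ms=3b +2571.429ms=6b
3) 3857.143ms=9b +1285.714ms=3b
Σ=12b of 12 (140bpm 6/8) — PASS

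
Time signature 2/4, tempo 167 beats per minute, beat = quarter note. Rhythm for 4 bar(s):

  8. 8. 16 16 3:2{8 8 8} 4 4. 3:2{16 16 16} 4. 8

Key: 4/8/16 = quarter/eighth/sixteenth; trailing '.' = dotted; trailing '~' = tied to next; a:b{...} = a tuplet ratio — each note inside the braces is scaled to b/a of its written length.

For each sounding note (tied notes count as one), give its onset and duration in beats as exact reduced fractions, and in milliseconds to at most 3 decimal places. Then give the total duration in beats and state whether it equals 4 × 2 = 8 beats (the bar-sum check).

1) 0.0ms=0b +269.461ms=3/4b
2) 269.461ms=3/4b +269.461ms=3/4b
3) 538.922ms=3/2b +89.82ms=1/4b
4) 628.743ms=7/4b +89.82ms=1/4b
5) 718.563ms=2b +119.76ms=1/3b
6) 838.323ms=7/3b +119.76ms=1/3b
7) 958.084ms=8/3b +119.76ms=1/3b
8) 1077.844ms=3b +359.281ms=1b
9) 1437.126ms=4b +538.922ms=3/2b
10) 1976.048ms=11/2b +59.88ms=1/6b
11) 2035.928ms=17/3b +59.88ms=1/6b
12) 2095.808ms=35/6b +59.88ms=1/6b
13) 2155.689ms=6b +538.922ms=3/2b
14) 2694.611ms=15/2b +179.641ms=1/2b
Σ=8b of 8 (167bpm 2/4) — PASS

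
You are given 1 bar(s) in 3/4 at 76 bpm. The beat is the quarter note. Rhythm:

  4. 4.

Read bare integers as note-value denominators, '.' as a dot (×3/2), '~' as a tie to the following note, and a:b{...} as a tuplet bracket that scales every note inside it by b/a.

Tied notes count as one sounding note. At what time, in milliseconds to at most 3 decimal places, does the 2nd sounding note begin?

1. 0.0ms @ 0 + 1184.211ms (3/2)
2. 1184.211ms @ 3/2 + 1184.211ms (3/2)

note 2 onset = 3/2b = 1184.211ms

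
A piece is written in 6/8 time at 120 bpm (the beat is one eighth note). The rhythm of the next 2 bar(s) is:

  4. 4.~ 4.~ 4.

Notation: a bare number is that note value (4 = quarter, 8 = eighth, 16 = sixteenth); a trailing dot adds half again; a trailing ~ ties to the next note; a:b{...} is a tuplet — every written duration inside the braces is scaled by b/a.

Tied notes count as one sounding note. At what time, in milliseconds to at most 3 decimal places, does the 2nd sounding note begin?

1. 0.0ms @ 0 + 1500.0ms (3)
2. 1500.0ms @ 3 + 4500.0ms (9)

note 2 onset = 3b = 1500.0ms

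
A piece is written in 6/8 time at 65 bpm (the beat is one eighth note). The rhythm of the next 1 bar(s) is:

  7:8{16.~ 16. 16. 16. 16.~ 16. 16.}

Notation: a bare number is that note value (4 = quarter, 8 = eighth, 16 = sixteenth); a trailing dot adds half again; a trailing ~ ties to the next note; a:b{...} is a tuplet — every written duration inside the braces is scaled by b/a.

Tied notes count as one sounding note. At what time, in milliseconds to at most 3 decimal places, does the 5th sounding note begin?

note 5 onset = 36/7b = 4747.253ms

1. 0.0ms @ 0 + 1582.418ms (12/7)
2. 1582.418ms @ 12/7 + 791.209ms (6/7)
3. 2373.626ms @ 18/7 + 791.209ms (6/7)
4. 3164.835ms @ 24/7 + 1582.418ms (12/7)
5. 4747.253ms @ 36/7 + 791.209ms (6/7)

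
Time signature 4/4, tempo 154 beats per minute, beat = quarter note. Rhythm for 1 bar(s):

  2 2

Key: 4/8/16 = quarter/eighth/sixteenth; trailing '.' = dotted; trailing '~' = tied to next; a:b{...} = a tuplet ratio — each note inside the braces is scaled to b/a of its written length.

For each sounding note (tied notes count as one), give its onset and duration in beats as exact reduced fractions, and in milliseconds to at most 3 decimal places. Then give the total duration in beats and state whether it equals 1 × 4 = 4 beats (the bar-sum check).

1) 0.0ms=0b +779.221ms=2b
2) 779.221ms=2b +779.221ms=2b
Σ=4b of 4 (154bpm 4/4) — PASS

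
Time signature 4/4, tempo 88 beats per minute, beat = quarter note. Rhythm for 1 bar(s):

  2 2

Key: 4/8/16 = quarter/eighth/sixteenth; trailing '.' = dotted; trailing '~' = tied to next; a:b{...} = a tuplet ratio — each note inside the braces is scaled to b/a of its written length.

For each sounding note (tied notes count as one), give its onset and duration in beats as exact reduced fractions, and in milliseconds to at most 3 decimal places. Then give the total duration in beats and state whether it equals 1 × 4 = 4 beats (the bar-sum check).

1) 0.0ms=0b +1363.636ms=2b
2) 1363.636ms=2b +1363.636ms=2b
Σ=4b of 4 (88bpm 4/4) — PASS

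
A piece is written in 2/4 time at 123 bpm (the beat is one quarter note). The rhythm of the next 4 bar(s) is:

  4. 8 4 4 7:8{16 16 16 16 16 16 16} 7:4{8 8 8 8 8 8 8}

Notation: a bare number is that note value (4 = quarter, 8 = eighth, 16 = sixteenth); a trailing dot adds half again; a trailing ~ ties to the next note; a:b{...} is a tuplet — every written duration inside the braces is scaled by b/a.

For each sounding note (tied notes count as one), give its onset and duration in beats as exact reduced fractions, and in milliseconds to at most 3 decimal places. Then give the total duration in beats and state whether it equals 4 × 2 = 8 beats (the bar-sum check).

1) 0.0ms=0b +731.707ms=3/2b
2) 731.707ms=3/2b +243.902ms=1/2b
3) 975.61ms=2b +487.805ms=1b
4) 1463.415ms=3b +487.805ms=1b
5) 1951.22ms=4b +139.373ms=2/7b
6) 2090.592ms=30/7b +139.373ms=2/7b
7) 2229.965ms=32/7b +139.373ms=2/7b
8) 2369.338ms=34/7b +139.373ms=2/7b
9) 2508.711ms=36/7b +139.373ms=2/7b
10) 2648.084ms=38/7b +139.373ms=2/7b
11) 2787.456ms=40/7b +139.373ms=2/7b
12) 2926.829ms=6b +139.373ms=2/7b
13) 3066.202ms=44/7b +139.373ms=2/7b
14) 3205.575ms=46/7b +139.373ms=2/7b
15) 3344.948ms=48/7b +139.373ms=2/7b
16) 3484.321ms=50/7b +139.373ms=2/7b
17) 3623.693ms=52/7b +139.373ms=2/7b
18) 3763.066ms=54/7b +139.373ms=2/7b
Σ=8b of 8 (123bpm 2/4) — PASS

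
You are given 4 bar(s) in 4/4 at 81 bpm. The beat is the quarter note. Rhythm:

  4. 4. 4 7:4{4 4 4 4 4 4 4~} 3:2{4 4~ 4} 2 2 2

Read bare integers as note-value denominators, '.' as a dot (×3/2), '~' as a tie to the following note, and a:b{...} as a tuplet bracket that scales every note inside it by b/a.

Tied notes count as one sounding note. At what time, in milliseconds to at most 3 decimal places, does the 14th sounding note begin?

note 14 onset = 14b = 10370.37ms

1. 0.0ms @ 0 + 1111.111ms (3/2)
2. 1111.111ms @ 3/2 + 1111.111ms (3/2)
3. 2222.222ms @ 3 + 740.741ms (1)
4. 2962.963ms @ 4 + 423.28ms (4/7)
5. 3386.243ms @ 32/7 + 423.28ms (4/7)
6. 3809.524ms @ 36/7 + 423.28ms (4/7)
7. 4232.804ms @ 40/7 + 423.28ms (4/7)
8. 4656.085ms @ 44/7 + 423.28ms (4/7)
9. 5079.365ms @ 48/7 + 423.28ms (4/7)
10. 5502.646ms @ 52/7 + 917.108ms (26/21)
11. 6419.753ms @ 26/3 + 987.654ms (4/3)
12. 7407.407ms @ 10 + 1481.481ms (2)
13. 8888.889ms @ 12 + 1481.481ms (2)
14. 10370.37ms @ 14 + 1481.481ms (2)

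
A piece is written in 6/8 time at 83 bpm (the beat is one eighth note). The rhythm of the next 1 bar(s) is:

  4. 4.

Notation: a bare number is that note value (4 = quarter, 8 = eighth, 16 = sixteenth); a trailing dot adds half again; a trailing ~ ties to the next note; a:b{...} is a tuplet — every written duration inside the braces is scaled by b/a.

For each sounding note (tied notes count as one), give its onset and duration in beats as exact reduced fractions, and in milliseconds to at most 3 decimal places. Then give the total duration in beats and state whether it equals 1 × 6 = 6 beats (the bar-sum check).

1) 0.0ms=0b +2168.675ms=3b
2) 2168.675ms=3b +2168.675ms=3b
Σ=6b of 6 (83bpm 6/8) — PASS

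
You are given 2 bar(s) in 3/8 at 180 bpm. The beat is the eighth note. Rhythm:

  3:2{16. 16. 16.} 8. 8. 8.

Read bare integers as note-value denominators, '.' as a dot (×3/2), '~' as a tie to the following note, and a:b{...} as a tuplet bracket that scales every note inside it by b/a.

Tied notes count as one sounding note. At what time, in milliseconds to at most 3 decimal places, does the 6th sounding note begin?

note 6 onset = 9/2b = 1500.0ms

1. 0.0ms @ 0 + 166.667ms (1/2)
2. 166.667ms @ 1/2 + 166.667ms (1/2)
3. 333.333ms @ 1 + 166.667ms (1/2)
4. 500.0ms @ 3/2 + 500.0ms (3/2)
5. 1000.0ms @ 3 + 500.0ms (3/2)
6. 1500.0ms @ 9/2 + 500.0ms (3/2)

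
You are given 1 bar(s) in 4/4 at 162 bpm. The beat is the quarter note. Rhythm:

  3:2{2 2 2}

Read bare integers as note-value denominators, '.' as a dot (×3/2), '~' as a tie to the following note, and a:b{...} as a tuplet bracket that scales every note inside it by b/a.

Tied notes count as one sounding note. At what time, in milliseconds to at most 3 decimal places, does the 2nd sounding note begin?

1. 0.0ms @ 0 + 493.827ms (4/3)
2. 493.827ms @ 4/3 + 493.827ms (4/3)
3. 987.654ms @ 8/3 + 493.827ms (4/3)

note 2 onset = 4/3b = 493.827ms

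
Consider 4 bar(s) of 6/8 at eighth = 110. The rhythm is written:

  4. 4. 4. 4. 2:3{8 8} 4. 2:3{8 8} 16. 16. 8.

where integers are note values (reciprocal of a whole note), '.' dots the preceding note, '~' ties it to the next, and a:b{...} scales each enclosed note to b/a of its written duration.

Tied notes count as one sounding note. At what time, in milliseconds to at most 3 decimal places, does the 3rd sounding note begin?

note 3 onset = 6b = 3272.727ms

1. 0.0ms @ 0 + 1636.364ms (3)
2. 1636.364ms @ 3 + 1636.364ms (3)
3. 3272.727ms @ 6 + 1636.364ms (3)
4. 4909.091ms @ 9 + 1636.364ms (3)
5. 6545.455ms @ 12 + 818.182ms (3/2)
6. 7363.636ms @ 27/2 + 818.182ms (3/2)
7. 8181.818ms @ 15 + 1636.364ms (3)
8. 9818.182ms @ 18 + 818.182ms (3/2)
9. 10636.364ms @ 39/2 + 818.182ms (3/2)
10. 11454.545ms @ 21 + 409.091ms (3/4)
11. 11863.636ms @ 87/4 + 409.091ms (3/4)
12. 12272.727ms @ 45/2 + 818.182ms (3/2)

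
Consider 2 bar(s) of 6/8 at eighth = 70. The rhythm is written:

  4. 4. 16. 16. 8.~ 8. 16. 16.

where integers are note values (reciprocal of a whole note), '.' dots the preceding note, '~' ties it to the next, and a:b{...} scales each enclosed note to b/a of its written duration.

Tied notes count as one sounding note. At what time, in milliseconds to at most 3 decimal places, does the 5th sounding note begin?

note 5 onset = 15/2b = 6428.571ms

1. 0.0ms @ 0 + 2571.429ms (3)
2. 2571.429ms @ 3 + 2571.429ms (3)
3. 5142.857ms @ 6 + 642.857ms (3/4)
4. 5785.714ms @ 27/4 + 642.857ms (3/4)
5. 6428.571ms @ 15/2 + 2571.429ms (3)
6. 9000.0ms @ 21/2 + 642.857ms (3/4)
7. 9642.857ms @ 45/4 + 642.857ms (3/4)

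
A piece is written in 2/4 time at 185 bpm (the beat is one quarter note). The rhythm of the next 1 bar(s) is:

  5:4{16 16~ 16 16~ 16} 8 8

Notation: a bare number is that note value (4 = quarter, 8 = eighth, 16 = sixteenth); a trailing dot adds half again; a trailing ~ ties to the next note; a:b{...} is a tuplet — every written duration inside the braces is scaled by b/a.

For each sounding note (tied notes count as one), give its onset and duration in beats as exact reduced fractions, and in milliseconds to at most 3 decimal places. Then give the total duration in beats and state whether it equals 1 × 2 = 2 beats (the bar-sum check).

1) 0.0ms=0b +64.865ms=1/5b
2) 64.865ms=1/5b +129.73ms=2/5b
3) 194.595ms=3/5b +129.73ms=2/5b
4) 324.324ms=1b +162.162ms=1/2b
5) 486.486ms=3/2b +162.162ms=1/2b
Σ=2b of 2 (185bpm 2/4) — PASS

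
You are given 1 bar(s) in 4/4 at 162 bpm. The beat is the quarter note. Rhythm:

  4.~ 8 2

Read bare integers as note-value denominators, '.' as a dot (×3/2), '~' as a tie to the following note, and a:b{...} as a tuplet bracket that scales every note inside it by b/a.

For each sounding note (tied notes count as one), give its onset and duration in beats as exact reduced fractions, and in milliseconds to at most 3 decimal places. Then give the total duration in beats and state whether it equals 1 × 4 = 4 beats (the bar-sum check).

1) 0.0ms=0b +740.741ms=2b
2) 740.741ms=2b +740.741ms=2b
Σ=4b of 4 (162bpm 4/4) — PASS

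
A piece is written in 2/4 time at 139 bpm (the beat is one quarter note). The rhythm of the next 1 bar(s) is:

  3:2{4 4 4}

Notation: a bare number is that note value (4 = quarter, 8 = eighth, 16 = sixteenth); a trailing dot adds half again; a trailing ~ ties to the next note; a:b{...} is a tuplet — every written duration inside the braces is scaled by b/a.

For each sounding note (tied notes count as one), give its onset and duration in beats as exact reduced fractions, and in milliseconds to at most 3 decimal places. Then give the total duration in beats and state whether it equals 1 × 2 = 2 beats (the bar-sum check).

1) 0.0ms=0b +287.77ms=2/3b
2) 287.77ms=2/3b +287.77ms=2/3b
3) 575.54ms=4/3b +287.77ms=2/3b
Σ=2b of 2 (139bpm 2/4) — PASS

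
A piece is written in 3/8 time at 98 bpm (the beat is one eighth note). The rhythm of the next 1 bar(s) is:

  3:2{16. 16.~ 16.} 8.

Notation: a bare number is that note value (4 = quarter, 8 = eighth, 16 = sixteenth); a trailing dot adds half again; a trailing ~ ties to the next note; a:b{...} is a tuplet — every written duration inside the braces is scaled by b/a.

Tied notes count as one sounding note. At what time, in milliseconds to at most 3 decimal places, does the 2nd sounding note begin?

note 2 onset = 1/2b = 306.122ms

1. 0.0ms @ 0 + 306.122ms (1/2)
2. 306.122ms @ 1/2 + 612.245ms (1)
3. 918.367ms @ 3/2 + 918.367ms (3/2)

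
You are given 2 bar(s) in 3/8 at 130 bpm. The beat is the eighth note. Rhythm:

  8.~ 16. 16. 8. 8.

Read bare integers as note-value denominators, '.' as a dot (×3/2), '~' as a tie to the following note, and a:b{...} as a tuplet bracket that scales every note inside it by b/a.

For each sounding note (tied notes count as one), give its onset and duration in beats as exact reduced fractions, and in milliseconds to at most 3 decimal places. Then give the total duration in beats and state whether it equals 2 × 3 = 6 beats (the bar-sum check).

1) 0.0ms=0b +1038.462ms=9/4b
2) 1038.462ms=9/4b +346.154ms=3/4b
3) 1384.615ms=3b +692.308ms=3/2b
4) 2076.923ms=9/2b +692.308ms=3/2b
Σ=6b of 6 (130bpm 3/8) — PASS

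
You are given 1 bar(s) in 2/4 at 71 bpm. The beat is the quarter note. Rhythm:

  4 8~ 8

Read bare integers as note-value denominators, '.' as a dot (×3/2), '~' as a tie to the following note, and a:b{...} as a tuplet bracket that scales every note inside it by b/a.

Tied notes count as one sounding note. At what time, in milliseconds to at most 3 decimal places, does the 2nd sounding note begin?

1. 0.0ms @ 0 + 845.07ms (1)
2. 845.07ms @ 1 + 845.07ms (1)

note 2 onset = 1b = 845.07ms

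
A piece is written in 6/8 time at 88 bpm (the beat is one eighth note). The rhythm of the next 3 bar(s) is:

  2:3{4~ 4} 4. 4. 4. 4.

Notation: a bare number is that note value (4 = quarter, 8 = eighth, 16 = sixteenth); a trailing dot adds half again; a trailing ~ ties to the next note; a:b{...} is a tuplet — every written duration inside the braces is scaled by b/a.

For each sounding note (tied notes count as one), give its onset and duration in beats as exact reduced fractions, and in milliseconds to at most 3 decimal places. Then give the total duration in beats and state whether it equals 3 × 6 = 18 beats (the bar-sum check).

1) 0.0ms=0b +4090.909ms=6b
2) 4090.909ms=6b +2045.455ms=3b
3) 6136.364ms=9b +2045.455ms=3b
4) 8181.818ms=12b +2045.455ms=3b
5) 10227.273ms=15b +2045.455ms=3b
Σ=18b of 18 (88bpm 6/8) — PASS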